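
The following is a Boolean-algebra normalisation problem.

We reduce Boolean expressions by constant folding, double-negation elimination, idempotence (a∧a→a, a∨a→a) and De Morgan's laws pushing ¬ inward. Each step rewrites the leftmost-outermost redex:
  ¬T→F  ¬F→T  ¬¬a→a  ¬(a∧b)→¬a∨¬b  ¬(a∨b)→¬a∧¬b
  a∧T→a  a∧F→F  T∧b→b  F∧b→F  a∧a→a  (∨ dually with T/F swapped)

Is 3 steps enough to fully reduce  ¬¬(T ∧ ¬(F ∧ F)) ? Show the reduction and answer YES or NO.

Answer: NO — after 3 steps the term is ¬F ∨ ¬F, not yet normal

Working:
  start: ¬¬(T ∧ ¬(F ∧ F))
  [1] T ∧ ¬(F ∧ F)
  [2] ¬(F ∧ F)
  [3] ¬F ∨ ¬F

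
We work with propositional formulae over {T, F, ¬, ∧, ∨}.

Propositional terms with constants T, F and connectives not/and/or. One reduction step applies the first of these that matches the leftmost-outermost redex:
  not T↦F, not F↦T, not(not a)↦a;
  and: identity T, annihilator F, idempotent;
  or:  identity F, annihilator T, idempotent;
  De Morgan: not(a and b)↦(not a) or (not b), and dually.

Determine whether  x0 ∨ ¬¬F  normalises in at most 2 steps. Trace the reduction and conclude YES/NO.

Answer: YES — reaches normal form x0 in 2 ≤ 2 steps

Working:
  start: x0 ∨ ¬¬F
  →1  x0 ∨ F
  →2  x0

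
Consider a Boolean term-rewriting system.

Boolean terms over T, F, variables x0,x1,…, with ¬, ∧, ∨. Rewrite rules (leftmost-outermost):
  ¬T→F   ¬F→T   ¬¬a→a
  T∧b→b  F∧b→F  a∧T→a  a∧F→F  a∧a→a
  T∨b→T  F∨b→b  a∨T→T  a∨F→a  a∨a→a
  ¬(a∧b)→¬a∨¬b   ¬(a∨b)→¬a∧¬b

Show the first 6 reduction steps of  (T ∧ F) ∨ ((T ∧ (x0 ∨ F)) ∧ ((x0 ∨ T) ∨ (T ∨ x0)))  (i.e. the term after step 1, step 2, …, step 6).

Answer: after 6 steps: x0 ∧ T

Derivation:
  start: (T ∧ F) ∨ ((T ∧ (x0 ∨ F)) ∧ ((x0 ∨ T) ∨ (T ∨ x0)))
  [1] F ∨ ((T ∧ (x0 ∨ F)) ∧ ((x0 ∨ T) ∨ (T ∨ x0)))
  [2] (T ∧ (x0 ∨ F)) ∧ ((x0 ∨ T) ∨ (T ∨ x0))
  [3] (x0 ∨ F) ∧ ((x0 ∨ T) ∨ (T ∨ x0))
  [4] x0 ∧ ((x0 ∨ T) ∨ (T ∨ x0))
  [5] x0 ∧ (T ∨ (T ∨ x0))
  [6] x0 ∧ T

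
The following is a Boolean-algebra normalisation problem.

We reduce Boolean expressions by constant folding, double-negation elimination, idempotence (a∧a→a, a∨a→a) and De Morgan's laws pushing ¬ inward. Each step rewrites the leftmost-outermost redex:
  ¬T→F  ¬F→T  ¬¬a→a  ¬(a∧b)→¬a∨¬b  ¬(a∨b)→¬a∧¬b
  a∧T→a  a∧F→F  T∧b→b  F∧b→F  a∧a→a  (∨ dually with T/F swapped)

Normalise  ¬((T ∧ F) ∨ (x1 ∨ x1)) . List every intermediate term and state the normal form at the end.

  start: ¬((T ∧ F) ∨ (x1 ∨ x1))
  [1] ¬(T ∧ F) ∧ ¬(x1 ∨ x1)
  [2] (¬T ∨ ¬F) ∧ ¬(x1 ∨ x1)
  [3] (F ∨ ¬F) ∧ ¬(x1 ∨ x1)
  [4] ¬F ∧ ¬(x1 ∨ x1)
  [5] T ∧ ¬(x1 ∨ x1)
  [6] ¬(x1 ∨ x1)
  [7] ¬x1 ∧ ¬x1
  [8] ¬x1

Answer: normal form = ¬x1  (in 8 steps)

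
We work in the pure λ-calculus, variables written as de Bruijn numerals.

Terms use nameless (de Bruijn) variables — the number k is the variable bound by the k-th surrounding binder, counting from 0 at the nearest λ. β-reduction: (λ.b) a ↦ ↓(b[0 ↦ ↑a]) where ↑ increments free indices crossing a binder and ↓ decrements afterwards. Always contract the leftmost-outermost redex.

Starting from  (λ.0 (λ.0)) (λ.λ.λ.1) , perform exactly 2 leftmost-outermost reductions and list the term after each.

  start: (λ.0 (λ.0)) (λ.λ.λ.1)
  [1] (λ.λ.λ.1) (λ.0)
  [2] λ.λ.1

Answer: after 2 steps: λ.λ.1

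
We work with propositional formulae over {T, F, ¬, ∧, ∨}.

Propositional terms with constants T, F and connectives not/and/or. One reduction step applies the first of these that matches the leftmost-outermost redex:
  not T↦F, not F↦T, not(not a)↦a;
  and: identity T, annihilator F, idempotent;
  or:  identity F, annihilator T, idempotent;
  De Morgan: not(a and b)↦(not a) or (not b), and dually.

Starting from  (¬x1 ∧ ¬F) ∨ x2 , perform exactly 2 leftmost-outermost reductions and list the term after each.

  start: (¬x1 ∧ ¬F) ∨ x2
  step 1: (¬x1 ∧ T) ∨ x2
  step 2: ¬x1 ∨ x2

Answer: after 2 steps: ¬x1 ∨ x2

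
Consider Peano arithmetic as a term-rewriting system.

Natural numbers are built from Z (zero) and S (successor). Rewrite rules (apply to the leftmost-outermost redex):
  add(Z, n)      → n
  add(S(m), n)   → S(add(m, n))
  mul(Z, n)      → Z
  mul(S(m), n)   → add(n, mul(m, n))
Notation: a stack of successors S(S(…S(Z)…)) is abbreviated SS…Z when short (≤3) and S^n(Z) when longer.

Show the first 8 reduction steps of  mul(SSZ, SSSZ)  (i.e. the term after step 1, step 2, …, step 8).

  start: mul(SSZ, SSSZ)
  →1  add(SSSZ, mul(SZ, SSSZ))
  →2  S(add(SSZ, mul(SZ, SSSZ)))
  →3  S(S(add(SZ, mul(SZ, SSSZ))))
  →4  S(S(S(add(Z, mul(SZ, SSSZ)))))
  →5  S(S(S(mul(SZ, SSSZ))))
  →6  S(S(S(add(SSSZ, mul(Z, SSSZ)))))
  →7  S(S(S(S(add(SSZ, mul(Z, SSSZ))))))
  →8  S(S(S(S(S(add(SZ, mul(Z, SSSZ)))))))

Answer: after 8 steps: S(S(S(S(S(add(SZ, mul(Z, SSSZ)))))))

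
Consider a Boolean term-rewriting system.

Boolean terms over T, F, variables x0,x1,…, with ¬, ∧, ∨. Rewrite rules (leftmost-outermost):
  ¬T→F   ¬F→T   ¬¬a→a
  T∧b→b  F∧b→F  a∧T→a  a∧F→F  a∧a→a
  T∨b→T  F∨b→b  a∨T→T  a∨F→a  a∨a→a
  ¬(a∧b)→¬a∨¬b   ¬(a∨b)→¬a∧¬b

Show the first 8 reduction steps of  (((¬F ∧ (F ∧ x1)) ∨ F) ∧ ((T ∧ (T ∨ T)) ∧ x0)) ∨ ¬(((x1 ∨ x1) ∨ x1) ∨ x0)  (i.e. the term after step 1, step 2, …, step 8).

Answer: after 8 steps: (¬(x1 ∨ x1) ∧ ¬x1) ∧ ¬x0

Reduction:
  start: (((¬F ∧ (F ∧ x1)) ∨ F) ∧ ((T ∧ (T ∨ T)) ∧ x0)) ∨ ¬(((x1 ∨ x1) ∨ x1) ∨ x0)
  →1  ((¬F ∧ (F ∧ x1)) ∧ ((T ∧ (T ∨ T)) ∧ x0)) ∨ ¬(((x1 ∨ x1) ∨ x1) ∨ x0)
  →2  ((T ∧ (F ∧ x1)) ∧ ((T ∧ (T ∨ T)) ∧ x0)) ∨ ¬(((x1 ∨ x1) ∨ x1) ∨ x0)
  →3  ((F ∧ x1) ∧ ((T ∧ (T ∨ T)) ∧ x0)) ∨ ¬(((x1 ∨ x1) ∨ x1) ∨ x0)
  →4  (F ∧ ((T ∧ (T ∨ T)) ∧ x0)) ∨ ¬(((x1 ∨ x1) ∨ x1) ∨ x0)
  →5  F ∨ ¬(((x1 ∨ x1) ∨ x1) ∨ x0)
  →6  ¬(((x1 ∨ x1) ∨ x1) ∨ x0)
  →7  ¬((x1 ∨ x1) ∨ x1) ∧ ¬x0
  →8  (¬(x1 ∨ x1) ∧ ¬x1) ∧ ¬x0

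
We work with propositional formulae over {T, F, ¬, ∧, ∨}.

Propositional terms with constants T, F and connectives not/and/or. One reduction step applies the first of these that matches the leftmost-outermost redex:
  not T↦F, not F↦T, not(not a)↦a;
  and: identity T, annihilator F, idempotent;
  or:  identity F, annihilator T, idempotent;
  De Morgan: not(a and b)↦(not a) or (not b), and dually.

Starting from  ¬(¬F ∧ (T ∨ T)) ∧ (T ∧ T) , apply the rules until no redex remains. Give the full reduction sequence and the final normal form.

  start: ¬(¬F ∧ (T ∨ T)) ∧ (T ∧ T)
  step 1: (¬¬F ∨ ¬(T ∨ T)) ∧ (T ∧ T)
  step 2: (F ∨ ¬(T ∨ T)) ∧ (T ∧ T)
  step 3: ¬(T ∨ T) ∧ (T ∧ T)
  step 4: (¬T ∧ ¬T) ∧ (T ∧ T)
  step 5: ¬T ∧ (T ∧ T)
  step 6: F ∧ (T ∧ T)
  step 7: F

Answer: normal form = F  (in 7 steps)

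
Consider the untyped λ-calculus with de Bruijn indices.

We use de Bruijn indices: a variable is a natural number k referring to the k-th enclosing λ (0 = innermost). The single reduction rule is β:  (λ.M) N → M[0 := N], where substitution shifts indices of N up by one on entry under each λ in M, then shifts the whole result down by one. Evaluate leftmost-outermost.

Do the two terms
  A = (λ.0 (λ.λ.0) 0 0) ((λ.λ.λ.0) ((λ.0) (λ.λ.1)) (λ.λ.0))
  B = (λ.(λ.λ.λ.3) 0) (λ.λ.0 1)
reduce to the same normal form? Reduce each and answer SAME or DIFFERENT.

Answer: DIFFERENT — A ⇓ λ.0, B ⇓ λ.λ.λ.λ.0 1

Derivation:
Term A:
  start: (λ.0 (λ.λ.0) 0 0) ((λ.λ.λ.0) ((λ.0) (λ.λ.1)) (λ.λ.0))
  →1  (λ.λ.λ.0) ((λ.0) (λ.λ.1)) (λ.λ.0) (λ.λ.0) ((λ.λ.λ.0) ((λ.0) (λ.λ.1)) (λ.λ.0)) ((λ.λ.λ.0) ((λ.0) (λ.λ.1)) (λ.λ.0))
  →2  (λ.λ.0) (λ.λ.0) (λ.λ.0) ((λ.λ.λ.0) ((λ.0) (λ.λ.1)) (λ.λ.0)) ((λ.λ.λ.0) ((λ.0) (λ.λ.1)) (λ.λ.0))
  →3  (λ.0) (λ.λ.0) ((λ.λ.λ.0) ((λ.0) (λ.λ.1)) (λ.λ.0)) ((λ.λ.λ.0) ((λ.0) (λ.λ.1)) (λ.λ.0))
  →4  (λ.λ.0) ((λ.λ.λ.0) ((λ.0) (λ.λ.1)) (λ.λ.0)) ((λ.λ.λ.0) ((λ.0) (λ.λ.1)) (λ.λ.0))
  →5  (λ.0) ((λ.λ.λ.0) ((λ.0) (λ.λ.1)) (λ.λ.0))
  →6  (λ.λ.λ.0) ((λ.0) (λ.λ.1)) (λ.λ.0)
  →7  (λ.λ.0) (λ.λ.0)
  →8  λ.0

Term B:
  start: (λ.(λ.λ.λ.3) 0) (λ.λ.0 1)
  →1  (λ.λ.λ.λ.λ.0 1) (λ.λ.0 1)
  →2  λ.λ.λ.λ.0 1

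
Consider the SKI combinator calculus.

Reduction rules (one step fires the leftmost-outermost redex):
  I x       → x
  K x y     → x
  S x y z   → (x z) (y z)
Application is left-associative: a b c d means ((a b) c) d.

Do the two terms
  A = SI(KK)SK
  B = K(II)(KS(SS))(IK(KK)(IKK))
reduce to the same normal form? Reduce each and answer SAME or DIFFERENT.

Term A:
  start: SI(KK)SK
  [1] IS(KKS)K
  [2] S(KKS)K
  [3] SKK

Term B:
  start: K(II)(KS(SS))(IK(KK)(IKK))
  [1] II(IK(KK)(IKK))
  [2] I(IK(KK)(IKK))
  [3] IK(KK)(IKK)
  [4] K(KK)(IKK)
  [5] KK

Answer: DIFFERENT — A ⇓ SKK, B ⇓ KK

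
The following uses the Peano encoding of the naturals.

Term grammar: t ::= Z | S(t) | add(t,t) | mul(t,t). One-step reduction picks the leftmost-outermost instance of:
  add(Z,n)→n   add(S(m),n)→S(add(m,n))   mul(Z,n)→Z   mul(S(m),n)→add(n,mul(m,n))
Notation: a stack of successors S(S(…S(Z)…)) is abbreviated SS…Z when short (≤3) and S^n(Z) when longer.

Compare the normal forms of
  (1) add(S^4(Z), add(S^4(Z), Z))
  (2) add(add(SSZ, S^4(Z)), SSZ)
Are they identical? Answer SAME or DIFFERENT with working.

Answer: SAME — A ⇓ S^8(Z), B ⇓ S^8(Z)

Reduction:
Term A:
  start: add(S^4(Z), add(S^4(Z), Z))
  [1] S(add(SSSZ, add(S^4(Z), Z)))
  [2] S(S(add(SSZ, add(S^4(Z), Z))))
  [3] S(S(S(add(SZ, add(S^4(Z), Z)))))
  [4] S(S(S(S(add(Z, add(S^4(Z), Z))))))
  [5] S(S(S(S(add(S^4(Z), Z)))))
  [6] S(S(S(S(S(add(SSSZ, Z))))))
  [7] S(S(S(S(S(S(add(SSZ, Z)))))))
  [8] S(S(S(S(S(S(S(add(SZ, Z))))))))
  [9] S(S(S(S(S(S(S(S(add(Z, Z)))))))))
  [10] S^8(Z)

Term B:
  start: add(add(SSZ, S^4(Z)), SSZ)
  [1] add(S(add(SZ, S^4(Z))), SSZ)
  [2] S(add(add(SZ, S^4(Z)), SSZ))
  [3] S(add(S(add(Z, S^4(Z))), SSZ))
  [4] S(S(add(add(Z, S^4(Z)), SSZ)))
  [5] S(S(add(S^4(Z), SSZ)))
  [6] S(S(S(add(SSSZ, SSZ))))
  [7] S(S(S(S(add(SSZ, SSZ)))))
  [8] S(S(S(S(S(add(SZ, SSZ))))))
  [9] S(S(S(S(S(S(add(Z, SSZ)))))))
  [10] S^8(Z)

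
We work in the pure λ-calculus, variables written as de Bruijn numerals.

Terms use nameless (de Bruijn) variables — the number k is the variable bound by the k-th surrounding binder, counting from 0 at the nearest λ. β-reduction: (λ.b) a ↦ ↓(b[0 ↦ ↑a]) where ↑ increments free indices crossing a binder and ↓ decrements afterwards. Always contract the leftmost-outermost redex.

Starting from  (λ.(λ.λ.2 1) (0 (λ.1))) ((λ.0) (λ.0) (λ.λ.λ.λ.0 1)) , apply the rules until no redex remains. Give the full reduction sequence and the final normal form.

Answer: normal form = λ.λ.λ.λ.0 1  (in 5 steps)

Working:
  start: (λ.(λ.λ.2 1) (0 (λ.1))) ((λ.0) (λ.0) (λ.λ.λ.λ.0 1))
  step 1: (λ.λ.(λ.0) (λ.0) (λ.λ.λ.λ.0 1) 1) ((λ.0) (λ.0) (λ.λ.λ.λ.0 1) (λ.(λ.0) (λ.0) (λ.λ.λ.λ.0 1)))
  step 2: λ.(λ.0) (λ.0) (λ.λ.λ.λ.0 1) ((λ.0) (λ.0) (λ.λ.λ.λ.0 1) (λ.(λ.0) (λ.0) (λ.λ.λ.λ.0 1)))
  step 3: λ.(λ.0) (λ.λ.λ.λ.0 1) ((λ.0) (λ.0) (λ.λ.λ.λ.0 1) (λ.(λ.0) (λ.0) (λ.λ.λ.λ.0 1)))
  step 4: λ.(λ.λ.λ.λ.0 1) ((λ.0) (λ.0) (λ.λ.λ.λ.0 1) (λ.(λ.0) (λ.0) (λ.λ.λ.λ.0 1)))
  step 5: λ.λ.λ.λ.0 1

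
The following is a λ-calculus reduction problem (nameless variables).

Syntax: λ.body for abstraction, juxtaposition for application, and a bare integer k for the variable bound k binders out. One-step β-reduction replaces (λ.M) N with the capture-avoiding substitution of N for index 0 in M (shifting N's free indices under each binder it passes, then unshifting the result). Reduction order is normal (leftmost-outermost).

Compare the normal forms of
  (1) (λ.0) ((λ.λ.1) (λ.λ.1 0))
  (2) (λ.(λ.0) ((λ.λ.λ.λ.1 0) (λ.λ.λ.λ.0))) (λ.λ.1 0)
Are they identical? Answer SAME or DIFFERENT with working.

Term A:
  start: (λ.0) ((λ.λ.1) (λ.λ.1 0))
  step 1: (λ.λ.1) (λ.λ.1 0)
  step 2: λ.λ.λ.1 0

Term B:
  start: (λ.(λ.0) ((λ.λ.λ.λ.1 0) (λ.λ.λ.λ.0))) (λ.λ.1 0)
  step 1: (λ.0) ((λ.λ.λ.λ.1 0) (λ.λ.λ.λ.0))
  step 2: (λ.λ.λ.λ.1 0) (λ.λ.λ.λ.0)
  step 3: λ.λ.λ.1 0

Answer: SAME — A ⇓ λ.λ.λ.1 0, B ⇓ λ.λ.λ.1 0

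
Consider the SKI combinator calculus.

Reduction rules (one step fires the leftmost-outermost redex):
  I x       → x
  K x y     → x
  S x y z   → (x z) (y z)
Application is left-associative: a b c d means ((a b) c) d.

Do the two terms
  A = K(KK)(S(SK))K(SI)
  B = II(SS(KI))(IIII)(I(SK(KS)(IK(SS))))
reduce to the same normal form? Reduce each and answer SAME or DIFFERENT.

Term A:
  start: K(KK)(S(SK))K(SI)
  [1] KKK(SI)
  [2] K(SI)

Term B:
  start: II(SS(KI))(IIII)(I(SK(KS)(IK(SS))))
  [1] I(SS(KI))(IIII)(I(SK(KS)(IK(SS))))
  [2] SS(KI)(IIII)(I(SK(KS)(IK(SS))))
  [3] S(IIII)(KI(IIII))(I(SK(KS)(IK(SS))))
  [4] IIII(I(SK(KS)(IK(SS))))(KI(IIII)(I(SK(KS)(IK(SS)))))
  [5] III(I(SK(KS)(IK(SS))))(KI(IIII)(I(SK(KS)(IK(SS)))))
  [6] II(I(SK(KS)(IK(SS))))(KI(IIII)(I(SK(KS)(IK(SS)))))
  [7] I(I(SK(KS)(IK(SS))))(KI(IIII)(I(SK(KS)(IK(SS)))))
  [8] I(SK(KS)(IK(SS)))(KI(IIII)(I(SK(KS)(IK(SS)))))
  [9] SK(KS)(IK(SS))(KI(IIII)(I(SK(KS)(IK(SS)))))
  [10] K(IK(SS))(KS(IK(SS)))(KI(IIII)(I(SK(KS)(IK(SS)))))
  [11] IK(SS)(KI(IIII)(I(SK(KS)(IK(SS)))))
  [12] K(SS)(KI(IIII)(I(SK(KS)(IK(SS)))))
  [13] SS

Answer: DIFFERENT — A ⇓ K(SI), B ⇓ SS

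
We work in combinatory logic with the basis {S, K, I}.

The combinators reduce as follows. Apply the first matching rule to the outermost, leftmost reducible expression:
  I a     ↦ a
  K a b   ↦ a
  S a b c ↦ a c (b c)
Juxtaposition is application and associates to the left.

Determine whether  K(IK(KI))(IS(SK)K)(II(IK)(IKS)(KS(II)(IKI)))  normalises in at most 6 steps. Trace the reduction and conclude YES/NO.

Answer: YES — reaches normal form KI in 3 ≤ 6 steps

Derivation:
  start: K(IK(KI))(IS(SK)K)(II(IK)(IKS)(KS(II)(IKI)))
  →1  IK(KI)(II(IK)(IKS)(KS(II)(IKI)))
  →2  K(KI)(II(IK)(IKS)(KS(II)(IKI)))
  →3  KI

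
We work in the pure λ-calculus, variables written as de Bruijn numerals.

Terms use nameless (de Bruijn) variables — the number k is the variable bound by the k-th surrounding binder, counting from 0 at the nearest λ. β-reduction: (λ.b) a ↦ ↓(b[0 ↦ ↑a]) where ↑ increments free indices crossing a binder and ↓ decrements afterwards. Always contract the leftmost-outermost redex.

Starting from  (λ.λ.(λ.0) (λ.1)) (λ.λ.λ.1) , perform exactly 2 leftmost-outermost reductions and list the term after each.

Answer: after 2 steps: λ.λ.1

Working:
  start: (λ.λ.(λ.0) (λ.1)) (λ.λ.λ.1)
  →1  λ.(λ.0) (λ.1)
  →2  λ.λ.1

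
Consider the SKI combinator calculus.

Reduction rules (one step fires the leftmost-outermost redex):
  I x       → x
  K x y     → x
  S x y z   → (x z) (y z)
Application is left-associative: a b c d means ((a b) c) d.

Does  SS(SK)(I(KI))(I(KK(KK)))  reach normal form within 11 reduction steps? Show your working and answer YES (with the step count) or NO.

Answer: YES — reaches normal form K in 9 ≤ 11 steps

Working:
  start: SS(SK)(I(KI))(I(KK(KK)))
  step 1: S(I(KI))(SK(I(KI)))(I(KK(KK)))
  step 2: I(KI)(I(KK(KK)))(SK(I(KI))(I(KK(KK))))
  step 3: KI(I(KK(KK)))(SK(I(KI))(I(KK(KK))))
  step 4: I(SK(I(KI))(I(KK(KK))))
  step 5: SK(I(KI))(I(KK(KK)))
  step 6: K(I(KK(KK)))(I(KI)(I(KK(KK))))
  step 7: I(KK(KK))
  step 8: KK(KK)
  step 9: K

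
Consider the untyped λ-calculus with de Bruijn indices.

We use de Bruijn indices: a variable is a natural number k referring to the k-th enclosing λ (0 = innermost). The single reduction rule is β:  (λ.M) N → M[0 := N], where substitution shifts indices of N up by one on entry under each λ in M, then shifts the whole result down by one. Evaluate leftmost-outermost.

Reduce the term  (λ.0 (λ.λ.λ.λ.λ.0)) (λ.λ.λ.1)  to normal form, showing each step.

  start: (λ.0 (λ.λ.λ.λ.λ.0)) (λ.λ.λ.1)
  [1] (λ.λ.λ.1) (λ.λ.λ.λ.λ.0)
  [2] λ.λ.1

Answer: normal form = λ.λ.1  (in 2 steps)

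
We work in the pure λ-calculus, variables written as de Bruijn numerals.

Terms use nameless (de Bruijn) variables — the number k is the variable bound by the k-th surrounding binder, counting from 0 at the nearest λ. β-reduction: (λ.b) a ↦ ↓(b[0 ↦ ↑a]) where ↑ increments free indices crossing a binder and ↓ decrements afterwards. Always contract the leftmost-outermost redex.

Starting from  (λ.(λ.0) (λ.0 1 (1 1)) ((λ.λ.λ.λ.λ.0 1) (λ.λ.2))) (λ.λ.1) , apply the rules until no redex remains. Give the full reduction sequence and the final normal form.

Answer: normal form = λ.λ.0 1  (in 6 steps)

Derivation:
  start: (λ.(λ.0) (λ.0 1 (1 1)) ((λ.λ.λ.λ.λ.0 1) (λ.λ.2))) (λ.λ.1)
  →1  (λ.0) (λ.0 (λ.λ.1) ((λ.λ.1) (λ.λ.1))) ((λ.λ.λ.λ.λ.0 1) (λ.λ.λ.λ.1))
  →2  (λ.0 (λ.λ.1) ((λ.λ.1) (λ.λ.1))) ((λ.λ.λ.λ.λ.0 1) (λ.λ.λ.λ.1))
  →3  (λ.λ.λ.λ.λ.0 1) (λ.λ.λ.λ.1) (λ.λ.1) ((λ.λ.1) (λ.λ.1))
  →4  (λ.λ.λ.λ.0 1) (λ.λ.1) ((λ.λ.1) (λ.λ.1))
  →5  (λ.λ.λ.0 1) ((λ.λ.1) (λ.λ.1))
  →6  λ.λ.0 1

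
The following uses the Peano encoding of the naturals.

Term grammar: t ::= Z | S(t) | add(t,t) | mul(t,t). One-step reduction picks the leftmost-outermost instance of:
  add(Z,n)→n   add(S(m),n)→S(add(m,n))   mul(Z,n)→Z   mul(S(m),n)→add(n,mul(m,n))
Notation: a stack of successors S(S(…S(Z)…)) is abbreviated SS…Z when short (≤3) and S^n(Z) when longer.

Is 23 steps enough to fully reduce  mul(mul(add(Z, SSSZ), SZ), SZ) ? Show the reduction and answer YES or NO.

Answer: YES — reaches normal form SSSZ in 21 ≤ 23 steps

Derivation:
  start: mul(mul(add(Z, SSSZ), SZ), SZ)
  →1  mul(mul(SSSZ, SZ), SZ)
  →2  mul(add(SZ, mul(SSZ, SZ)), SZ)
  →3  mul(S(add(Z, mul(SSZ, SZ))), SZ)
  →4  add(SZ, mul(add(Z, mul(SSZ, SZ)), SZ))
  →5  S(add(Z, mul(add(Z, mul(SSZ, SZ)), SZ)))
  →6  S(mul(add(Z, mul(SSZ, SZ)), SZ))
  →7  S(mul(mul(SSZ, SZ), SZ))
  →8  S(mul(add(SZ, mul(SZ, SZ)), SZ))
  →9  S(mul(S(add(Z, mul(SZ, SZ))), SZ))
  →10  S(add(SZ, mul(add(Z, mul(SZ, SZ)), SZ)))
  →11  S(S(add(Z, mul(add(Z, mul(SZ, SZ)), SZ))))
  →12  S(S(mul(add(Z, mul(SZ, SZ)), SZ)))
  →13  S(S(mul(mul(SZ, SZ), SZ)))
  →14  S(S(mul(add(SZ, mul(Z, SZ)), SZ)))
  →15  S(S(mul(S(add(Z, mul(Z, SZ))), SZ)))
  →16  S(S(add(SZ, mul(add(Z, mul(Z, SZ)), SZ))))
  →17  S(S(S(add(Z, mul(add(Z, mul(Z, SZ)), SZ)))))
  →18  S(S(S(mul(add(Z, mul(Z, SZ)), SZ))))
  →19  S(S(S(mul(mul(Z, SZ), SZ))))
  →20  S(S(S(mul(Z, SZ))))
  →21  SSSZ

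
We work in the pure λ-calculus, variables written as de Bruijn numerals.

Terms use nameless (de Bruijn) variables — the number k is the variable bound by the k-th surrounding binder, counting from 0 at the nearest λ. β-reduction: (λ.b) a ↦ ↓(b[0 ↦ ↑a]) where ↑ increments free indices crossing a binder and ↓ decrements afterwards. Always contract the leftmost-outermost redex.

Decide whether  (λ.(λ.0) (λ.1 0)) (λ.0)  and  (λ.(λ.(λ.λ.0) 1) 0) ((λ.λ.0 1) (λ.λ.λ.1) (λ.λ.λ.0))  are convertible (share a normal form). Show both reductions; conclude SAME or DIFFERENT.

Term A:
  start: (λ.(λ.0) (λ.1 0)) (λ.0)
  [1] (λ.0) (λ.(λ.0) 0)
  [2] λ.(λ.0) 0
  [3] λ.0

Term B:
  start: (λ.(λ.(λ.λ.0) 1) 0) ((λ.λ.0 1) (λ.λ.λ.1) (λ.λ.λ.0))
  [1] (λ.(λ.λ.0) ((λ.λ.0 1) (λ.λ.λ.1) (λ.λ.λ.0))) ((λ.λ.0 1) (λ.λ.λ.1) (λ.λ.λ.0))
  [2] (λ.λ.0) ((λ.λ.0 1) (λ.λ.λ.1) (λ.λ.λ.0))
  [3] λ.0

Answer: SAME — A ⇓ λ.0, B ⇓ λ.0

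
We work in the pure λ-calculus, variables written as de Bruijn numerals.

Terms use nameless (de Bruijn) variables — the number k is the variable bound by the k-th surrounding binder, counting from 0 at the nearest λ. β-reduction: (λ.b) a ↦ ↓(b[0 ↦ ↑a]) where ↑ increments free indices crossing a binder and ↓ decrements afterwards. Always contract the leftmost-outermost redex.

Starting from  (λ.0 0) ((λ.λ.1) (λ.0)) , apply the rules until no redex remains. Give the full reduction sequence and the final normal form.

  start: (λ.0 0) ((λ.λ.1) (λ.0))
  step 1: (λ.λ.1) (λ.0) ((λ.λ.1) (λ.0))
  step 2: (λ.λ.0) ((λ.λ.1) (λ.0))
  step 3: λ.0

Answer: normal form = λ.0  (in 3 steps)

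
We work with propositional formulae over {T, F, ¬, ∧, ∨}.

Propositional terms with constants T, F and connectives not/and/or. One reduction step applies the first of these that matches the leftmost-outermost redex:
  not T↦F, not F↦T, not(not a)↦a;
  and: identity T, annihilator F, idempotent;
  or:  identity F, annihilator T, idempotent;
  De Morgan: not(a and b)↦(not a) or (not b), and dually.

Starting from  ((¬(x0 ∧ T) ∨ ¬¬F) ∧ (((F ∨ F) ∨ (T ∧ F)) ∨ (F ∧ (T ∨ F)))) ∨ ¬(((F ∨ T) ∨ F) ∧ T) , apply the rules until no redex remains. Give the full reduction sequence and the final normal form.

Answer: normal form = F  (in 21 steps)

Reduction:
  start: ((¬(x0 ∧ T) ∨ ¬¬F) ∧ (((F ∨ F) ∨ (T ∧ F)) ∨ (F ∧ (T ∨ F)))) ∨ ¬(((F ∨ T) ∨ F) ∧ T)
  [1] (((¬x0 ∨ ¬T) ∨ ¬¬F) ∧ (((F ∨ F) ∨ (T ∧ F)) ∨ (F ∧ (T ∨ F)))) ∨ ¬(((F ∨ T) ∨ F) ∧ T)
  [2] (((¬x0 ∨ F) ∨ ¬¬F) ∧ (((F ∨ F) ∨ (T ∧ F)) ∨ (F ∧ (T ∨ F)))) ∨ ¬(((F ∨ T) ∨ F) ∧ T)
  [3] ((¬x0 ∨ ¬¬F) ∧ (((F ∨ F) ∨ (T ∧ F)) ∨ (F ∧ (T ∨ F)))) ∨ ¬(((F ∨ T) ∨ F) ∧ T)
  [4] ((¬x0 ∨ F) ∧ (((F ∨ F) ∨ (T ∧ F)) ∨ (F ∧ (T ∨ F)))) ∨ ¬(((F ∨ T) ∨ F) ∧ T)
  [5] (¬x0 ∧ (((F ∨ F) ∨ (T ∧ F)) ∨ (F ∧ (T ∨ F)))) ∨ ¬(((F ∨ T) ∨ F) ∧ T)
  [6] (¬x0 ∧ ((F ∨ (T ∧ F)) ∨ (F ∧ (T ∨ F)))) ∨ ¬(((F ∨ T) ∨ F) ∧ T)
  [7] (¬x0 ∧ ((T ∧ F) ∨ (F ∧ (T ∨ F)))) ∨ ¬(((F ∨ T) ∨ F) ∧ T)
  [8] (¬x0 ∧ (F ∨ (F ∧ (T ∨ F)))) ∨ ¬(((F ∨ T) ∨ F) ∧ T)
  [9] (¬x0 ∧ (F ∧ (T ∨ F))) ∨ ¬(((F ∨ T) ∨ F) ∧ T)
  [10] (¬x0 ∧ F) ∨ ¬(((F ∨ T) ∨ F) ∧ T)
  [11] F ∨ ¬(((F ∨ T) ∨ F) ∧ T)
  [12] ¬(((F ∨ T) ∨ F) ∧ T)
  [13] ¬((F ∨ T) ∨ F) ∨ ¬T
  [14] (¬(F ∨ T) ∧ ¬F) ∨ ¬T
  [15] ((¬F ∧ ¬T) ∧ ¬F) ∨ ¬T
  [16] ((T ∧ ¬T) ∧ ¬F) ∨ ¬T
  [17] (¬T ∧ ¬F) ∨ ¬T
  [18] (F ∧ ¬F) ∨ ¬T
  [19] F ∨ ¬T
  [20] ¬T
  [21] F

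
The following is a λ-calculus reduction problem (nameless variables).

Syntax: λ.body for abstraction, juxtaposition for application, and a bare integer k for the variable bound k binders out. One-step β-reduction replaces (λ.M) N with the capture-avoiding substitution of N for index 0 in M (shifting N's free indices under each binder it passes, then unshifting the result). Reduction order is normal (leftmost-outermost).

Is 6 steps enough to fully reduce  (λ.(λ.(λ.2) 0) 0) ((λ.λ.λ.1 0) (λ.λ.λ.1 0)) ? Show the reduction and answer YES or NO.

Answer: YES — reaches normal form λ.λ.1 0 in 4 ≤ 6 steps

Reduction:
  start: (λ.(λ.(λ.2) 0) 0) ((λ.λ.λ.1 0) (λ.λ.λ.1 0))
  [1] (λ.(λ.(λ.λ.λ.1 0) (λ.λ.λ.1 0)) 0) ((λ.λ.λ.1 0) (λ.λ.λ.1 0))
  [2] (λ.(λ.λ.λ.1 0) (λ.λ.λ.1 0)) ((λ.λ.λ.1 0) (λ.λ.λ.1 0))
  [3] (λ.λ.λ.1 0) (λ.λ.λ.1 0)
  [4] λ.λ.1 0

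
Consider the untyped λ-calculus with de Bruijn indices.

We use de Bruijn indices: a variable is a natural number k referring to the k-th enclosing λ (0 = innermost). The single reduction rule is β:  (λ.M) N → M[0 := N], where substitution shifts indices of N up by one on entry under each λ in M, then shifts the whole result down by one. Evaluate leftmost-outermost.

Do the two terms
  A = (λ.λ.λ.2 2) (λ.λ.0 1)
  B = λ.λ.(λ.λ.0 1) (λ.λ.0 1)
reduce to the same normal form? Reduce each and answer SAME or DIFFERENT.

Term A:
  start: (λ.λ.λ.2 2) (λ.λ.0 1)
  step 1: λ.λ.(λ.λ.0 1) (λ.λ.0 1)
  step 2: λ.λ.λ.0 (λ.λ.0 1)

Term B:
  start: λ.λ.(λ.λ.0 1) (λ.λ.0 1)
  step 1: λ.λ.λ.0 (λ.λ.0 1)

Answer: SAME — A ⇓ λ.λ.λ.0 (λ.λ.0 1), B ⇓ λ.λ.λ.0 (λ.λ.0 1)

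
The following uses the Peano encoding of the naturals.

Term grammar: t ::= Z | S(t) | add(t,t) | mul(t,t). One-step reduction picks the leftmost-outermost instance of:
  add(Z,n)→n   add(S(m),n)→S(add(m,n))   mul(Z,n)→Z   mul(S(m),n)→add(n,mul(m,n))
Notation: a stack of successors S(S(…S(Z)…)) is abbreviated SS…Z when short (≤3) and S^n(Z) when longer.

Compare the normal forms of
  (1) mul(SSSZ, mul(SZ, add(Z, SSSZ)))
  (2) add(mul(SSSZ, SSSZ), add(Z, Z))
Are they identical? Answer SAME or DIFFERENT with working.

Term A:
  start: mul(SSSZ, mul(SZ, add(Z, SSSZ)))
  step 1: add(mul(SZ, add(Z, SSSZ)), mul(SSZ, mul(SZ, add(Z, SSSZ))))
  step 2: add(add(add(Z, SSSZ), mul(Z, add(Z, SSSZ))), mul(SSZ, mul(SZ, add(Z, SSSZ))))
  step 3: add(add(SSSZ, mul(Z, add(Z, SSSZ))), mul(SSZ, mul(SZ, add(Z, SSSZ))))
  step 4: add(S(add(SSZ, mul(Z, add(Z, SSSZ)))), mul(SSZ, mul(SZ, add(Z, SSSZ))))
  step 5: S(add(add(SSZ, mul(Z, add(Z, SSSZ))), mul(SSZ, mul(SZ, add(Z, SSSZ)))))
  step 6: S(add(S(add(SZ, mul(Z, add(Z, SSSZ)))), mul(SSZ, mul(SZ, add(Z, SSSZ)))))
  step 7: S(S(add(add(SZ, mul(Z, add(Z, SSSZ))), mul(SSZ, mul(SZ, add(Z, SSSZ))))))
  step 8: S(S(add(S(add(Z, mul(Z, add(Z, SSSZ)))), mul(SSZ, mul(SZ, add(Z, SSSZ))))))
  step 9: S(S(S(add(add(Z, mul(Z, add(Z, SSSZ))), mul(SSZ, mul(SZ, add(Z, SSSZ)))))))
  step 10: S(S(S(add(mul(Z, add(Z, SSSZ)), mul(SSZ, mul(SZ, add(Z, SSSZ)))))))
  step 11: S(S(S(add(Z, mul(SSZ, mul(SZ, add(Z, SSSZ)))))))
  step 12: S(S(S(mul(SSZ, mul(SZ, add(Z, SSSZ))))))
  step 13: S(S(S(add(mul(SZ, add(Z, SSSZ)), mul(SZ, mul(SZ, add(Z, SSSZ)))))))
  step 14: S(S(S(add(add(add(Z, SSSZ), mul(Z, add(Z, SSSZ))), mul(SZ, mul(SZ, add(Z, SSSZ)))))))
  step 15: S(S(S(add(add(SSSZ, mul(Z, add(Z, SSSZ))), mul(SZ, mul(SZ, add(Z, SSSZ)))))))
  step 16: S(S(S(add(S(add(SSZ, mul(Z, add(Z, SSSZ)))), mul(SZ, mul(SZ, add(Z, SSSZ)))))))
  step 17: S(S(S(S(add(add(SSZ, mul(Z, add(Z, SSSZ))), mul(SZ, mul(SZ, add(Z, SSSZ))))))))
  step 18: S(S(S(S(add(S(add(SZ, mul(Z, add(Z, SSSZ)))), mul(SZ, mul(SZ, add(Z, SSSZ))))))))
  step 19: S(S(S(S(S(add(add(SZ, mul(Z, add(Z, SSSZ))), mul(SZ, mul(SZ, add(Z, SSSZ)))))))))
  step 20: S(S(S(S(S(add(S(add(Z, mul(Z, add(Z, SSSZ)))), mul(SZ, mul(SZ, add(Z, SSSZ)))))))))
  step 21: S(S(S(S(S(S(add(add(Z, mul(Z, add(Z, SSSZ))), mul(SZ, mul(SZ, add(Z, SSSZ))))))))))
  step 22: S(S(S(S(S(S(add(mul(Z, add(Z, SSSZ)), mul(SZ, mul(SZ, add(Z, SSSZ))))))))))
  step 23: S(S(S(S(S(S(add(Z, mul(SZ, mul(SZ, add(Z, SSSZ))))))))))
  step 24: S(S(S(S(S(S(mul(SZ, mul(SZ, add(Z, SSSZ)))))))))
  step 25: S(S(S(S(S(S(add(mul(SZ, add(Z, SSSZ)), mul(Z, mul(SZ, add(Z, SSSZ))))))))))
  step 26: S(S(S(S(S(S(add(add(add(Z, SSSZ), mul(Z, add(Z, SSSZ))), mul(Z, mul(SZ, add(Z, SSSZ))))))))))
  step 27: S(S(S(S(S(S(add(add(SSSZ, mul(Z, add(Z, SSSZ))), mul(Z, mul(SZ, add(Z, SSSZ))))))))))
  step 28: S(S(S(S(S(S(add(S(add(SSZ, mul(Z, add(Z, SSSZ)))), mul(Z, mul(SZ, add(Z, SSSZ))))))))))
  step 29: S(S(S(S(S(S(S(add(add(SSZ, mul(Z, add(Z, SSSZ))), mul(Z, mul(SZ, add(Z, SSSZ)))))))))))
  step 30: S(S(S(S(S(S(S(add(S(add(SZ, mul(Z, add(Z, SSSZ)))), mul(Z, mul(SZ, add(Z, SSSZ)))))))))))
  step 31: S(S(S(S(S(S(S(S(add(add(SZ, mul(Z, add(Z, SSSZ))), mul(Z, mul(SZ, add(Z, SSSZ))))))))))))
  step 32: S(S(S(S(S(S(S(S(add(S(add(Z, mul(Z, add(Z, SSSZ)))), mul(Z, mul(SZ, add(Z, SSSZ))))))))))))
  step 33: S(S(S(S(S(S(S(S(S(add(add(Z, mul(Z, add(Z, SSSZ))), mul(Z, mul(SZ, add(Z, SSSZ)))))))))))))
  step 34: S(S(S(S(S(S(S(S(S(add(mul(Z, add(Z, SSSZ)), mul(Z, mul(SZ, add(Z, SSSZ)))))))))))))
  step 35: S(S(S(S(S(S(S(S(S(add(Z, mul(Z, mul(SZ, add(Z, SSSZ)))))))))))))
  step 36: S(S(S(S(S(S(S(S(S(mul(Z, mul(SZ, add(Z, SSSZ))))))))))))
  step 37: S^9(Z)

Term B:
  start: add(mul(SSSZ, SSSZ), add(Z, Z))
  step 1: add(add(SSSZ, mul(SSZ, SSSZ)), add(Z, Z))
  step 2: add(S(add(SSZ, mul(SSZ, SSSZ))), add(Z, Z))
  step 3: S(add(add(SSZ, mul(SSZ, SSSZ)), add(Z, Z)))
  step 4: S(add(S(add(SZ, mul(SSZ, SSSZ))), add(Z, Z)))
  step 5: S(S(add(add(SZ, mul(SSZ, SSSZ)), add(Z, Z))))
  step 6: S(S(add(S(add(Z, mul(SSZ, SSSZ))), add(Z, Z))))
  step 7: S(S(S(add(add(Z, mul(SSZ, SSSZ)), add(Z, Z)))))
  step 8: S(S(S(add(mul(SSZ, SSSZ), add(Z, Z)))))
  step 9: S(S(S(add(add(SSSZ, mul(SZ, SSSZ)), add(Z, Z)))))
  step 10: S(S(S(add(S(add(SSZ, mul(SZ, SSSZ))), add(Z, Z)))))
  step 11: S(S(S(S(add(add(SSZ, mul(SZ, SSSZ)), add(Z, Z))))))
  step 12: S(S(S(S(add(S(add(SZ, mul(SZ, SSSZ))), add(Z, Z))))))
  step 13: S(S(S(S(S(add(add(SZ, mul(SZ, SSSZ)), add(Z, Z)))))))
  step 14: S(S(S(S(S(add(S(add(Z, mul(SZ, SSSZ))), add(Z, Z)))))))
  step 15: S(S(S(S(S(S(add(add(Z, mul(SZ, SSSZ)), add(Z, Z))))))))
  step 16: S(S(S(S(S(S(add(mul(SZ, SSSZ), add(Z, Z))))))))
  step 17: S(S(S(S(S(S(add(add(SSSZ, mul(Z, SSSZ)), add(Z, Z))))))))
  step 18: S(S(S(S(S(S(add(S(add(SSZ, mul(Z, SSSZ))), add(Z, Z))))))))
  step 19: S(S(S(S(S(S(S(add(add(SSZ, mul(Z, SSSZ)), add(Z, Z)))))))))
  step 20: S(S(S(S(S(S(S(add(S(add(SZ, mul(Z, SSSZ))), add(Z, Z)))))))))
  step 21: S(S(S(S(S(S(S(S(add(add(SZ, mul(Z, SSSZ)), add(Z, Z))))))))))
  step 22: S(S(S(S(S(S(S(S(add(S(add(Z, mul(Z, SSSZ))), add(Z, Z))))))))))
  step 23: S(S(S(S(S(S(S(S(S(add(add(Z, mul(Z, SSSZ)), add(Z, Z)))))))))))
  step 24: S(S(S(S(S(S(S(S(S(add(mul(Z, SSSZ), add(Z, Z)))))))))))
  step 25: S(S(S(S(S(S(S(S(S(add(Z, add(Z, Z)))))))))))
  step 26: S(S(S(S(S(S(S(S(S(add(Z, Z))))))))))
  step 27: S^9(Z)

Answer: SAME — A ⇓ S^9(Z), B ⇓ S^9(Z)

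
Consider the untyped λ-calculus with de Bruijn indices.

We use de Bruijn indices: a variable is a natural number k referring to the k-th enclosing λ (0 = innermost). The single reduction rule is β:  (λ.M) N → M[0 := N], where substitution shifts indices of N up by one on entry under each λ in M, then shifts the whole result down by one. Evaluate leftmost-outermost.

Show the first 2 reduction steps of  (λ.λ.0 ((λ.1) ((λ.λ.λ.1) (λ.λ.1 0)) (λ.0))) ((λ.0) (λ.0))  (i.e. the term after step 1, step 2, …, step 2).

Answer: after 2 steps: λ.0 (0 (λ.0))

Working:
  start: (λ.λ.0 ((λ.1) ((λ.λ.λ.1) (λ.λ.1 0)) (λ.0))) ((λ.0) (λ.0))
  step 1: λ.0 ((λ.1) ((λ.λ.λ.1) (λ.λ.1 0)) (λ.0))
  step 2: λ.0 (0 (λ.0))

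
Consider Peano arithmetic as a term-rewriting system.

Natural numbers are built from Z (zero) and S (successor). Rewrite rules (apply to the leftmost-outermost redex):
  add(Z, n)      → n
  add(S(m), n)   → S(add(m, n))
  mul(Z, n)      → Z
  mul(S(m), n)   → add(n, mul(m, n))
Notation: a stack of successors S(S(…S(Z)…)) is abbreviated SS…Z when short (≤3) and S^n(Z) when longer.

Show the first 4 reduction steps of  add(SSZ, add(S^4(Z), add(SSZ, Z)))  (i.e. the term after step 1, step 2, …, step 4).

  start: add(SSZ, add(S^4(Z), add(SSZ, Z)))
  [1] S(add(SZ, add(S^4(Z), add(SSZ, Z))))
  [2] S(S(add(Z, add(S^4(Z), add(SSZ, Z)))))
  [3] S(S(add(S^4(Z), add(SSZ, Z))))
  [4] S(S(S(add(SSSZ, add(SSZ, Z)))))

Answer: after 4 steps: S(S(S(add(SSSZ, add(SSZ, Z)))))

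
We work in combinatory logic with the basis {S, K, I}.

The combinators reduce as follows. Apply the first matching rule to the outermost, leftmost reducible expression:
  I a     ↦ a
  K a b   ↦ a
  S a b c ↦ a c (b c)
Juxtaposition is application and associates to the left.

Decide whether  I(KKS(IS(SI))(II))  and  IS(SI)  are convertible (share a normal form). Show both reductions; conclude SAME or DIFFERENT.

Answer: SAME — A ⇓ S(SI), B ⇓ S(SI)

Working:
Term A:
  start: I(KKS(IS(SI))(II))
  [1] KKS(IS(SI))(II)
  [2] K(IS(SI))(II)
  [3] IS(SI)
  [4] S(SI)

Term B:
  start: IS(SI)
  [1] S(SI)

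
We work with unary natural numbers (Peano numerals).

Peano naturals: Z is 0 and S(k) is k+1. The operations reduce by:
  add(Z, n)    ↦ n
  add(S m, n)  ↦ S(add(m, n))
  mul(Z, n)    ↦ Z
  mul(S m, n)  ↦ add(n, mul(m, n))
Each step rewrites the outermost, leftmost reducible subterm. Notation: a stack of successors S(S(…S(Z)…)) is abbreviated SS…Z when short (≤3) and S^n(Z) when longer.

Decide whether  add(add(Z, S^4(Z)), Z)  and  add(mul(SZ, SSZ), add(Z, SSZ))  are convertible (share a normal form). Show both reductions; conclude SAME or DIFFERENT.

Term A:
  start: add(add(Z, S^4(Z)), Z)
  step 1: add(S^4(Z), Z)
  step 2: S(add(SSSZ, Z))
  step 3: S(S(add(SSZ, Z)))
  step 4: S(S(S(add(SZ, Z))))
  step 5: S(S(S(S(add(Z, Z)))))
  step 6: S^4(Z)

Term B:
  start: add(mul(SZ, SSZ), add(Z, SSZ))
  step 1: add(add(SSZ, mul(Z, SSZ)), add(Z, SSZ))
  step 2: add(S(add(SZ, mul(Z, SSZ))), add(Z, SSZ))
  step 3: S(add(add(SZ, mul(Z, SSZ)), add(Z, SSZ)))
  step 4: S(add(S(add(Z, mul(Z, SSZ))), add(Z, SSZ)))
  step 5: S(S(add(add(Z, mul(Z, SSZ)), add(Z, SSZ))))
  step 6: S(S(add(mul(Z, SSZ), add(Z, SSZ))))
  step 7: S(S(add(Z, add(Z, SSZ))))
  step 8: S(S(add(Z, SSZ)))
  step 9: S^4(Z)

Answer: SAME — A ⇓ S^4(Z), B ⇓ S^4(Z)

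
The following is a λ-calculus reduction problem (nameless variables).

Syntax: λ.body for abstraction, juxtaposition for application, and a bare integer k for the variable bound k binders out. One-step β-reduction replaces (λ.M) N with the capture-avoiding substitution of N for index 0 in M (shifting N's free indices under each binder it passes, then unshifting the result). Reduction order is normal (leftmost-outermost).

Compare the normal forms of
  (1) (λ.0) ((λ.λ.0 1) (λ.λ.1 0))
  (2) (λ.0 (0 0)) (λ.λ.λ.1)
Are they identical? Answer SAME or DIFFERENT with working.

Term A:
  start: (λ.0) ((λ.λ.0 1) (λ.λ.1 0))
  →1  (λ.λ.0 1) (λ.λ.1 0)
  →2  λ.0 (λ.λ.1 0)

Term B:
  start: (λ.0 (0 0)) (λ.λ.λ.1)
  →1  (λ.λ.λ.1) ((λ.λ.λ.1) (λ.λ.λ.1))
  →2  λ.λ.1

Answer: DIFFERENT — A ⇓ λ.0 (λ.λ.1 0), B ⇓ λ.λ.1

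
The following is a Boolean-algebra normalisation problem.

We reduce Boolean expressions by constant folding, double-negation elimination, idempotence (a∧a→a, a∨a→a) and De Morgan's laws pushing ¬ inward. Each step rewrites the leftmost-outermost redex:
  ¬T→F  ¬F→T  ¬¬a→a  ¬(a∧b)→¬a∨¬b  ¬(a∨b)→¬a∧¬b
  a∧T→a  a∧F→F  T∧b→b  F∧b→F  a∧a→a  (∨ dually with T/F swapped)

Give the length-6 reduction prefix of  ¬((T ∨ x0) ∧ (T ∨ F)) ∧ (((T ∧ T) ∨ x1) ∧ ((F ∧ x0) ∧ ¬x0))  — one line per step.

Answer: after 6 steps: (¬T ∧ ¬F) ∧ (((T ∧ T) ∨ x1) ∧ ((F ∧ x0) ∧ ¬x0))

Derivation:
  start: ¬((T ∨ x0) ∧ (T ∨ F)) ∧ (((T ∧ T) ∨ x1) ∧ ((F ∧ x0) ∧ ¬x0))
  step 1: (¬(T ∨ x0) ∨ ¬(T ∨ F)) ∧ (((T ∧ T) ∨ x1) ∧ ((F ∧ x0) ∧ ¬x0))
  step 2: ((¬T ∧ ¬x0) ∨ ¬(T ∨ F)) ∧ (((T ∧ T) ∨ x1) ∧ ((F ∧ x0) ∧ ¬x0))
  step 3: ((F ∧ ¬x0) ∨ ¬(T ∨ F)) ∧ (((T ∧ T) ∨ x1) ∧ ((F ∧ x0) ∧ ¬x0))
  step 4: (F ∨ ¬(T ∨ F)) ∧ (((T ∧ T) ∨ x1) ∧ ((F ∧ x0) ∧ ¬x0))
  step 5: ¬(T ∨ F) ∧ (((T ∧ T) ∨ x1) ∧ ((F ∧ x0) ∧ ¬x0))
  step 6: (¬T ∧ ¬F) ∧ (((T ∧ T) ∨ x1) ∧ ((F ∧ x0) ∧ ¬x0))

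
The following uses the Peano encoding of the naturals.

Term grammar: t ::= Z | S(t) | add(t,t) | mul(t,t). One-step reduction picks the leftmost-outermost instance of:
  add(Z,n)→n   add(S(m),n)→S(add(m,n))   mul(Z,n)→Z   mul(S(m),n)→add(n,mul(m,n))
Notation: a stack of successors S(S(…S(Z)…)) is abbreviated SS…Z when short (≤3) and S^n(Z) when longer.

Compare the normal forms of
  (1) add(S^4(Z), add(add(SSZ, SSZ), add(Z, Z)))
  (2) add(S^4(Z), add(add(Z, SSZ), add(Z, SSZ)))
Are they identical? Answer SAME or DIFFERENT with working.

Term A:
  start: add(S^4(Z), add(add(SSZ, SSZ), add(Z, Z)))
  step 1: S(add(SSSZ, add(add(SSZ, SSZ), add(Z, Z))))
  step 2: S(S(add(SSZ, add(add(SSZ, SSZ), add(Z, Z)))))
  step 3: S(S(S(add(SZ, add(add(SSZ, SSZ), add(Z, Z))))))
  step 4: S(S(S(S(add(Z, add(add(SSZ, SSZ), add(Z, Z)))))))
  step 5: S(S(S(S(add(add(SSZ, SSZ), add(Z, Z))))))
  step 6: S(S(S(S(add(S(add(SZ, SSZ)), add(Z, Z))))))
  step 7: S(S(S(S(S(add(add(SZ, SSZ), add(Z, Z)))))))
  step 8: S(S(S(S(S(add(S(add(Z, SSZ)), add(Z, Z)))))))
  step 9: S(S(S(S(S(S(add(add(Z, SSZ), add(Z, Z))))))))
  step 10: S(S(S(S(S(S(add(SSZ, add(Z, Z))))))))
  step 11: S(S(S(S(S(S(S(add(SZ, add(Z, Z)))))))))
  step 12: S(S(S(S(S(S(S(S(add(Z, add(Z, Z))))))))))
  step 13: S(S(S(S(S(S(S(S(add(Z, Z)))))))))
  step 14: S^8(Z)

Term B:
  start: add(S^4(Z), add(add(Z, SSZ), add(Z, SSZ)))
  step 1: S(add(SSSZ, add(add(Z, SSZ), add(Z, SSZ))))
  step 2: S(S(add(SSZ, add(add(Z, SSZ), add(Z, SSZ)))))
  step 3: S(S(S(add(SZ, add(add(Z, SSZ), add(Z, SSZ))))))
  step 4: S(S(S(S(add(Z, add(add(Z, SSZ), add(Z, SSZ)))))))
  step 5: S(S(S(S(add(add(Z, SSZ), add(Z, SSZ))))))
  step 6: S(S(S(S(add(SSZ, add(Z, SSZ))))))
  step 7: S(S(S(S(S(add(SZ, add(Z, SSZ)))))))
  step 8: S(S(S(S(S(S(add(Z, add(Z, SSZ))))))))
  step 9: S(S(S(S(S(S(add(Z, SSZ)))))))
  step 10: S^8(Z)

Answer: SAME — A ⇓ S^8(Z), B ⇓ S^8(Z)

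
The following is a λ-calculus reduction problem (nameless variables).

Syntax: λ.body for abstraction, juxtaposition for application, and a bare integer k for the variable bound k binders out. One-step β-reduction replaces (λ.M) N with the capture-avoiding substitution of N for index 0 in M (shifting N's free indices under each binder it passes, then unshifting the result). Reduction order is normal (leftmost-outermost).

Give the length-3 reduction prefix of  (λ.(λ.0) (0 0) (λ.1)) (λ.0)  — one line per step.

  start: (λ.(λ.0) (0 0) (λ.1)) (λ.0)
  step 1: (λ.0) ((λ.0) (λ.0)) (λ.λ.0)
  step 2: (λ.0) (λ.0) (λ.λ.0)
  step 3: (λ.0) (λ.λ.0)

Answer: after 3 steps: (λ.0) (λ.λ.0)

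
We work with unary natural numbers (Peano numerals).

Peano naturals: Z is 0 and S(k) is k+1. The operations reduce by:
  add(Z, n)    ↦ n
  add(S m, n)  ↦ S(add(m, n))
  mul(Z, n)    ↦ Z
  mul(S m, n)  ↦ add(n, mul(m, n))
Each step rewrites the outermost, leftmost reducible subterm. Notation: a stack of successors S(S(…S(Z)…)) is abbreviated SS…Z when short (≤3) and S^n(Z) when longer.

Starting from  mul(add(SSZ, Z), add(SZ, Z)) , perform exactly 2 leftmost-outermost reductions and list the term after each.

  start: mul(add(SSZ, Z), add(SZ, Z))
  [1] mul(S(add(SZ, Z)), add(SZ, Z))
  [2] add(add(SZ, Z), mul(add(SZ, Z), add(SZ, Z)))

Answer: after 2 steps: add(add(SZ, Z), mul(add(SZ, Z), add(SZ, Z)))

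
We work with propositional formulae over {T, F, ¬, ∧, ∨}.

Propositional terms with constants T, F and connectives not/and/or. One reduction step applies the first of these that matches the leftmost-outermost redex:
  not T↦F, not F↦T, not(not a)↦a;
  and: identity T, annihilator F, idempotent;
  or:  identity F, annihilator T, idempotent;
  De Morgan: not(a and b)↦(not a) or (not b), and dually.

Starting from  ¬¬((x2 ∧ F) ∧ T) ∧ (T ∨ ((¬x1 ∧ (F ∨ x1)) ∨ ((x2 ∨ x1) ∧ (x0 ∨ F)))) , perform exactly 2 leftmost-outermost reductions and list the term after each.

Answer: after 2 steps: (x2 ∧ F) ∧ (T ∨ ((¬x1 ∧ (F ∨ x1)) ∨ ((x2 ∨ x1) ∧ (x0 ∨ F))))

Derivation:
  start: ¬¬((x2 ∧ F) ∧ T) ∧ (T ∨ ((¬x1 ∧ (F ∨ x1)) ∨ ((x2 ∨ x1) ∧ (x0 ∨ F))))
  step 1: ((x2 ∧ F) ∧ T) ∧ (T ∨ ((¬x1 ∧ (F ∨ x1)) ∨ ((x2 ∨ x1) ∧ (x0 ∨ F))))
  step 2: (x2 ∧ F) ∧ (T ∨ ((¬x1 ∧ (F ∨ x1)) ∨ ((x2 ∨ x1) ∧ (x0 ∨ F))))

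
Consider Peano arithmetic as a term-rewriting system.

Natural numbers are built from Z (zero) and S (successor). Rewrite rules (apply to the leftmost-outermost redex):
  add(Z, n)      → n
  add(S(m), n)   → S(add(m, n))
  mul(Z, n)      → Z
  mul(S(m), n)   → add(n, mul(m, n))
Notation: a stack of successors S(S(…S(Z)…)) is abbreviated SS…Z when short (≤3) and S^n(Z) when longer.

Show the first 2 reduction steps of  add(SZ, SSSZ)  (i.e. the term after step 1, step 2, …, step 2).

Answer: after 2 steps: S^4(Z)

Reduction:
  start: add(SZ, SSSZ)
  →1  S(add(Z, SSSZ))
  →2  S^4(Z)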